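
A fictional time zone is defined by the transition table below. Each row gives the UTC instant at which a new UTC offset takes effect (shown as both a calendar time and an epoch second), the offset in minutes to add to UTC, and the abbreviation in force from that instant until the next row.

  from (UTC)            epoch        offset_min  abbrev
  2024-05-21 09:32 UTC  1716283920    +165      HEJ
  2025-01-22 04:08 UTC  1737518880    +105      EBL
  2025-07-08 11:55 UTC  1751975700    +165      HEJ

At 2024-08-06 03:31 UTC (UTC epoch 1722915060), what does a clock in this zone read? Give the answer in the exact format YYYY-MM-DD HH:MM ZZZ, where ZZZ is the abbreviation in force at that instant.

2024-08-06 06:16 HEJ

Query: 2024-08-06 03:31 UTC
Rule 1/3 (HEJ, +02:45): 2024-05-21 09:32 UTC ≤ query < 2025-01-22 04:08 UTC
3·60 + 31 + 165 = 376 min
376 = 0·1440 + 376; 376 = 6·60 + 16 → 06:16, same day
→ 2024-08-06 06:16 HEJ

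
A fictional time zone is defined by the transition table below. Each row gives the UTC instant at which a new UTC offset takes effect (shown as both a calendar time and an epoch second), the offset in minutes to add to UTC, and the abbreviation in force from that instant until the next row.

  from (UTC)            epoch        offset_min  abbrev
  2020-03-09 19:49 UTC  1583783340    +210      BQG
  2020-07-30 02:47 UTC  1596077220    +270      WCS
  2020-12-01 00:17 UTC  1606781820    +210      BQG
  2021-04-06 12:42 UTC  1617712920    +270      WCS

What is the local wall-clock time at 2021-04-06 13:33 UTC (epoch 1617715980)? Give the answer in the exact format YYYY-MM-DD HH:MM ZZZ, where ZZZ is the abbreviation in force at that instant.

2021-04-06 18:03 WCS

Query: 2021-04-06 13:33 UTC
Rule 4/4 (WCS, +04:30): 2021-04-06 12:42 UTC ≤ query < +∞
13·60 + 33 + 270 = 1083 min
1083 = 0·1440 + 1083; 1083 = 18·60 + 3 → 18:03, same day
→ 2021-04-06 18:03 WCS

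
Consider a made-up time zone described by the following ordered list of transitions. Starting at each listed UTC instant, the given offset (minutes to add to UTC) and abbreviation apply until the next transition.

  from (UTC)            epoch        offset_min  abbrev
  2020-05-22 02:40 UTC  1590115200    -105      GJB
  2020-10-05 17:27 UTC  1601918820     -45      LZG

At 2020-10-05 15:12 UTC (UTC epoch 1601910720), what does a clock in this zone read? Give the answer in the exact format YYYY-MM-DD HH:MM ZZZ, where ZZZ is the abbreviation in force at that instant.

2020-10-05 13:27 GJB

Query: 2020-10-05 15:12 UTC
Rule 1/2 (GJB, -01:45): 2020-05-22 02:40 UTC ≤ query < 2020-10-05 17:27 UTC
15·60 + 12 - 105 = 807 min
807 = 0·1440 + 807; 807 = 13·60 + 27 → 13:27, same day
→ 2020-10-05 13:27 GJB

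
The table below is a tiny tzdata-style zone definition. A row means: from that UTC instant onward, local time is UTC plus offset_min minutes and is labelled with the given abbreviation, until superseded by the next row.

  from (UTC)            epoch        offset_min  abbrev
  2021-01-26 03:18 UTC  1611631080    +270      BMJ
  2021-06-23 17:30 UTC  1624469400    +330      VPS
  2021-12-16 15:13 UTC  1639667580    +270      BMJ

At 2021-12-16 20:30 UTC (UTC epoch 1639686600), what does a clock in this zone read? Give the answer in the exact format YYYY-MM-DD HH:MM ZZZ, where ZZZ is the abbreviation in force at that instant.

2021-12-17 01:00 BMJ

Query: 2021-12-16 20:30 UTC
Rule 3/3 (BMJ, +04:30): 2021-12-16 15:13 UTC ≤ query < +∞
20·60 + 30 + 270 = 1500 min
1500 = 1·1440 + 60; 60 = 1·60 + 0 → 01:00, 2021-12-16 + 1 day = 2021-12-17
→ 2021-12-17 01:00 BMJ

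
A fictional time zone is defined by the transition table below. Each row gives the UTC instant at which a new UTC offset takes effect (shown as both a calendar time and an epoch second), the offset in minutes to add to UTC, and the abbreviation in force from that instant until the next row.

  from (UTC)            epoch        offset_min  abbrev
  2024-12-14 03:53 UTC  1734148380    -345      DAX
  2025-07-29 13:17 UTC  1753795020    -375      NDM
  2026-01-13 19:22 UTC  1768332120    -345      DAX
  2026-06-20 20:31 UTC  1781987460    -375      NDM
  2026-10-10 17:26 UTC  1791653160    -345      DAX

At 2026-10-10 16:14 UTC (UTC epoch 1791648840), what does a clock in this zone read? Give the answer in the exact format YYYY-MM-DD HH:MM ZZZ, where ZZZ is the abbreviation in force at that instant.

Query: 2026-10-10 16:14 UTC
Rule 4/5 (NDM, -06:15): 2026-06-20 20:31 UTC ≤ query < 2026-10-10 17:26 UTC
16·60 + 14 - 375 = 599 min
599 = 0·1440 + 599; 599 = 9·60 + 59 → 09:59, same day
→ 2026-10-10 09:59 NDM

2026-10-10 09:59 NDM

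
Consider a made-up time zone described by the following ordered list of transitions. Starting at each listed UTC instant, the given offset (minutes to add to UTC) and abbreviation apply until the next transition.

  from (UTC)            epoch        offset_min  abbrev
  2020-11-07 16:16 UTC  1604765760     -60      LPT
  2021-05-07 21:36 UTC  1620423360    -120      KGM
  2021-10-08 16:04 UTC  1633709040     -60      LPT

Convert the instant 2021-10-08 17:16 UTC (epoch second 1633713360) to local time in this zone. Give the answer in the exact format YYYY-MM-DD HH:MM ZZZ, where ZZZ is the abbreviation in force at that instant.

Query: 2021-10-08 17:16 UTC
Rule 3/3 (LPT, -01:00): 2021-10-08 16:04 UTC ≤ query < +∞
17·60 + 16 - 60 = 976 min
976 = 0·1440 + 976; 976 = 16·60 + 16 → 16:16, same day
→ 2021-10-08 16:16 LPT

2021-10-08 16:16 LPT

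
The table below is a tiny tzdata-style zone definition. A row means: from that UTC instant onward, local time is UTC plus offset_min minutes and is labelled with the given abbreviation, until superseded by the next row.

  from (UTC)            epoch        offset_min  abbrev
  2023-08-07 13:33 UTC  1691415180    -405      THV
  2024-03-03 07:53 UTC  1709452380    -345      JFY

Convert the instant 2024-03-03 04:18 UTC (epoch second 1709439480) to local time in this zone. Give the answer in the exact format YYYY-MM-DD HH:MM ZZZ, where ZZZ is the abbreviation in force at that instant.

Query: 2024-03-03 04:18 UTC
Rule 1/2 (THV, -06:45): 2023-08-07 13:33 UTC ≤ query < 2024-03-03 07:53 UTC
4·60 + 18 - 405 = -147 min
-147 = -1·1440 + 1293; 1293 = 21·60 + 33 → 21:33, 2024-03-03 - 1 day = 2024-03-02
→ 2024-03-02 21:33 THV

2024-03-02 21:33 THV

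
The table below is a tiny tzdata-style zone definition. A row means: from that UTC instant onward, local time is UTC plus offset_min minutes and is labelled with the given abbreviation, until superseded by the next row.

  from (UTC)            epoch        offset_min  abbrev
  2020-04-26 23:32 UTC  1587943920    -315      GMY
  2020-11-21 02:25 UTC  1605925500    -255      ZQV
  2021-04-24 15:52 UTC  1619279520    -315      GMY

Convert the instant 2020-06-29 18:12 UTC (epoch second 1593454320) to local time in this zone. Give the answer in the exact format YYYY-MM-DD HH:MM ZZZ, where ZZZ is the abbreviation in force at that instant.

Query: 2020-06-29 18:12 UTC
Rule 1/3 (GMY, -05:15): 2020-04-26 23:32 UTC ≤ query < 2020-11-21 02:25 UTC
18·60 + 12 - 315 = 777 min
777 = 0·1440 + 777; 777 = 12·60 + 57 → 12:57, same day
→ 2020-06-29 12:57 GMY

2020-06-29 12:57 GMY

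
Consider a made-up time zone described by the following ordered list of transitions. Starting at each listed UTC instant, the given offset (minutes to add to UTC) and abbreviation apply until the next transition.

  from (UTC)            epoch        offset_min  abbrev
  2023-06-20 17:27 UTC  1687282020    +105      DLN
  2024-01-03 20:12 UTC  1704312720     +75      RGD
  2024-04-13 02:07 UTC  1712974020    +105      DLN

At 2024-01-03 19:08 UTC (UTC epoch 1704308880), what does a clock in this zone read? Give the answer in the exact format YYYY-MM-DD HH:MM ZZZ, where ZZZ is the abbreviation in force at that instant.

Query: 2024-01-03 19:08 UTC
Rule 1/3 (DLN, +01:45): 2023-06-20 17:27 UTC ≤ query < 2024-01-03 20:12 UTC
19·60 + 8 + 105 = 1253 min
1253 = 0·1440 + 1253; 1253 = 20·60 + 53 → 20:53, same day
→ 2024-01-03 20:53 DLN

2024-01-03 20:53 DLN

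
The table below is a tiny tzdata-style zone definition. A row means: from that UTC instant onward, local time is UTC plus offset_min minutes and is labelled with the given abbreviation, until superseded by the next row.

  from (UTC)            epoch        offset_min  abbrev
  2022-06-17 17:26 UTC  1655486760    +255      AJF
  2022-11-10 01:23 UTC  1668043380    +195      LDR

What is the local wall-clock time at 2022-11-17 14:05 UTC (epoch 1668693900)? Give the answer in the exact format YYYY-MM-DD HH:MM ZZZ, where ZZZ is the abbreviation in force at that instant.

2022-11-17 17:20 LDR

Query: 2022-11-17 14:05 UTC
Rule 2/2 (LDR, +03:15): 2022-11-10 01:23 UTC ≤ query < +∞
14·60 + 5 + 195 = 1040 min
1040 = 0·1440 + 1040; 1040 = 17·60 + 20 → 17:20, same day
→ 2022-11-17 17:20 LDR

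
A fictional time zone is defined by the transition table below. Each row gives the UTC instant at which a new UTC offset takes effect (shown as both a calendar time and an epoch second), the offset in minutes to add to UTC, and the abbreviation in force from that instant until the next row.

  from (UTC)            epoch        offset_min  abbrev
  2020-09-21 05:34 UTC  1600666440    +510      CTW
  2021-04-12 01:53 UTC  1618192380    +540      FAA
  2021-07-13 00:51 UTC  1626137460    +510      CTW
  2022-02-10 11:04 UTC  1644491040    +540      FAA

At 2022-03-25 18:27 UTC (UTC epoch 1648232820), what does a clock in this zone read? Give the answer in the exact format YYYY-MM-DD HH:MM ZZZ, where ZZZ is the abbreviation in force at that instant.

Query: 2022-03-25 18:27 UTC
Rule 4/4 (FAA, +09:00): 2022-02-10 11:04 UTC ≤ query < +∞
18·60 + 27 + 540 = 1647 min
1647 = 1·1440 + 207; 207 = 3·60 + 27 → 03:27, 2022-03-25 + 1 day = 2022-03-26
→ 2022-03-26 03:27 FAA

2022-03-26 03:27 FAA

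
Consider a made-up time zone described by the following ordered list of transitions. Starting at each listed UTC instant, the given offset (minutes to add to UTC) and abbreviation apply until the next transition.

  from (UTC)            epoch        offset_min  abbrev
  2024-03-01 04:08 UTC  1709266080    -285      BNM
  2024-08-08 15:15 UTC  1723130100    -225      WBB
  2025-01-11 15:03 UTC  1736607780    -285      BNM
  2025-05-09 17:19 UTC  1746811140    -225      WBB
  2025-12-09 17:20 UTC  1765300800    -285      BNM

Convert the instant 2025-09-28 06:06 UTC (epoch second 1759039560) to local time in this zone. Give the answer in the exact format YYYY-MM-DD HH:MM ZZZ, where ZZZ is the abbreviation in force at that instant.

Query: 2025-09-28 06:06 UTC
Rule 4/5 (WBB, -03:45): 2025-05-09 17:19 UTC ≤ query < 2025-12-09 17:20 UTC
6·60 + 6 - 225 = 141 min
141 = 0·1440 + 141; 141 = 2·60 + 21 → 02:21, same day
→ 2025-09-28 02:21 WBB

2025-09-28 02:21 WBB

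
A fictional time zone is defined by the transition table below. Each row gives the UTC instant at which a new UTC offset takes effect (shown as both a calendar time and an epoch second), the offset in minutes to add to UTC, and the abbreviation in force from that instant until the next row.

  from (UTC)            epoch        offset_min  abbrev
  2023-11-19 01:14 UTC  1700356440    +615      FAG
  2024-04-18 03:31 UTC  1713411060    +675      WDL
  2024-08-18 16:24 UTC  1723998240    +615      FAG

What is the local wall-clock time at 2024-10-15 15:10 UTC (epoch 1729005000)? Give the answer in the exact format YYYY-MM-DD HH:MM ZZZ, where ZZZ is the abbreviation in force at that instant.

Query: 2024-10-15 15:10 UTC
Rule 3/3 (FAG, +10:15): 2024-08-18 16:24 UTC ≤ query < +∞
15·60 + 10 + 615 = 1525 min
1525 = 1·1440 + 85; 85 = 1·60 + 25 → 01:25, 2024-10-15 + 1 day = 2024-10-16
→ 2024-10-16 01:25 FAG

2024-10-16 01:25 FAG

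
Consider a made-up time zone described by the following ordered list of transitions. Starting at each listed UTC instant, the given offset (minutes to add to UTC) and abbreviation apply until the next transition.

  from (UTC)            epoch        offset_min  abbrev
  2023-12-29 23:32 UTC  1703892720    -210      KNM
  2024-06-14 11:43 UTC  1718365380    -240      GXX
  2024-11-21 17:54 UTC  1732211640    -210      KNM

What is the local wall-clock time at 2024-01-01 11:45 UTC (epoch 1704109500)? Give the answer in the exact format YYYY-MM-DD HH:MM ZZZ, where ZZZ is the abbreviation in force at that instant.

Query: 2024-01-01 11:45 UTC
Rule 1/3 (KNM, -03:30): 2023-12-29 23:32 UTC ≤ query < 2024-06-14 11:43 UTC
11·60 + 45 - 210 = 495 min
495 = 0·1440 + 495; 495 = 8·60 + 15 → 08:15, same day
→ 2024-01-01 08:15 KNM

2024-01-01 08:15 KNM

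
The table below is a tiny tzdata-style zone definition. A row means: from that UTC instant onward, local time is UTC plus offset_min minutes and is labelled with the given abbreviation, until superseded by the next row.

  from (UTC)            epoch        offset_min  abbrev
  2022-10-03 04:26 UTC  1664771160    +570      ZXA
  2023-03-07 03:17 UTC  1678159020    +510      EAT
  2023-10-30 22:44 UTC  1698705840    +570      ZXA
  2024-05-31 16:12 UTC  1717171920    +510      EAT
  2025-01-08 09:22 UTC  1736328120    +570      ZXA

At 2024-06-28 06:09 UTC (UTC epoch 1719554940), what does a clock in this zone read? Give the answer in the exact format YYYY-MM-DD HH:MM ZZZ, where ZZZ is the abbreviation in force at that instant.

2024-06-28 14:39 EAT

Query: 2024-06-28 06:09 UTC
Rule 4/5 (EAT, +08:30): 2024-05-31 16:12 UTC ≤ query < 2025-01-08 09:22 UTC
6·60 + 9 + 510 = 879 min
879 = 0·1440 + 879; 879 = 14·60 + 39 → 14:39, same day
→ 2024-06-28 14:39 EAT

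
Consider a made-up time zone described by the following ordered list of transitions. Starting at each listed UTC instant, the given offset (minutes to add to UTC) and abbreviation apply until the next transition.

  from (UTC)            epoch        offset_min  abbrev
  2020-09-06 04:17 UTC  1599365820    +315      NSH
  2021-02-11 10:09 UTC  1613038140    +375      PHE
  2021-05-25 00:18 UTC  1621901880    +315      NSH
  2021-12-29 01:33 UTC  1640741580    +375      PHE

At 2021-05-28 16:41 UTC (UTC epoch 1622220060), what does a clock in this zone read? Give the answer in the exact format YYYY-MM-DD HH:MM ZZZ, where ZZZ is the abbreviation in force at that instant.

Query: 2021-05-28 16:41 UTC
Rule 3/4 (NSH, +05:15): 2021-05-25 00:18 UTC ≤ query < 2021-12-29 01:33 UTC
16·60 + 41 + 315 = 1316 min
1316 = 0·1440 + 1316; 1316 = 21·60 + 56 → 21:56, same day
→ 2021-05-28 21:56 NSH

2021-05-28 21:56 NSH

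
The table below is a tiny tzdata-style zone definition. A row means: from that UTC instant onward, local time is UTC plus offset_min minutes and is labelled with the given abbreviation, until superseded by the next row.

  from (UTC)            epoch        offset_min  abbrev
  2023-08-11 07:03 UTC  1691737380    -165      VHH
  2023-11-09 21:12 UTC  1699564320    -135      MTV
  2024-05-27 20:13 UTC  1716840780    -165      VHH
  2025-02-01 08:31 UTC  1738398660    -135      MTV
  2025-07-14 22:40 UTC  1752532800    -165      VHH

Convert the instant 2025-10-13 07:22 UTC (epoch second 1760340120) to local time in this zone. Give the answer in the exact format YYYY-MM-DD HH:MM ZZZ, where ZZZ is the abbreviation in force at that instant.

2025-10-13 04:37 VHH

Query: 2025-10-13 07:22 UTC
Rule 5/5 (VHH, -02:45): 2025-07-14 22:40 UTC ≤ query < +∞
7·60 + 22 - 165 = 277 min
277 = 0·1440 + 277; 277 = 4·60 + 37 → 04:37, same day
→ 2025-10-13 04:37 VHH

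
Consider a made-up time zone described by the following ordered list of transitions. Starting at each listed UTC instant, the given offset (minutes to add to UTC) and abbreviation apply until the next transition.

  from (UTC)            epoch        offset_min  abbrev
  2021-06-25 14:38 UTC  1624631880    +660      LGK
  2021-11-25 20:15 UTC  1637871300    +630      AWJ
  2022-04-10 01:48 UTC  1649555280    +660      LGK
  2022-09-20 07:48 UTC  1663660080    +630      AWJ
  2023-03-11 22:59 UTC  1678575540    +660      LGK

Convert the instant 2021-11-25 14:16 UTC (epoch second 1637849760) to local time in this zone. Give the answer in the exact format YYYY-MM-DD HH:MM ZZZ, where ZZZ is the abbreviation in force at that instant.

2021-11-26 01:16 LGK

Query: 2021-11-25 14:16 UTC
Rule 1/5 (LGK, +11:00): 2021-06-25 14:38 UTC ≤ query < 2021-11-25 20:15 UTC
14·60 + 16 + 660 = 1516 min
1516 = 1·1440 + 76; 76 = 1·60 + 16 → 01:16, 2021-11-25 + 1 day = 2021-11-26
→ 2021-11-26 01:16 LGK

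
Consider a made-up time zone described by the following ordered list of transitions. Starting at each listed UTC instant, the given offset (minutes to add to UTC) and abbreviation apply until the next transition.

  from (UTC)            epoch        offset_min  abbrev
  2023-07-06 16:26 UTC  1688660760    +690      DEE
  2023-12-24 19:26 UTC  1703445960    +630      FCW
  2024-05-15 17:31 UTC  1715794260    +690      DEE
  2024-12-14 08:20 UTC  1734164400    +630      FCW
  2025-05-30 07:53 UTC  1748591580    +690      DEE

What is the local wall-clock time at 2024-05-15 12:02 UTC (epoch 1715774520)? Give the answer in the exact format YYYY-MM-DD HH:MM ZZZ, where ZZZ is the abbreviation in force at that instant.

2024-05-15 22:32 FCW

Query: 2024-05-15 12:02 UTC
Rule 2/5 (FCW, +10:30): 2023-12-24 19:26 UTC ≤ query < 2024-05-15 17:31 UTC
12·60 + 2 + 630 = 1352 min
1352 = 0·1440 + 1352; 1352 = 22·60 + 32 → 22:32, same day
→ 2024-05-15 22:32 FCW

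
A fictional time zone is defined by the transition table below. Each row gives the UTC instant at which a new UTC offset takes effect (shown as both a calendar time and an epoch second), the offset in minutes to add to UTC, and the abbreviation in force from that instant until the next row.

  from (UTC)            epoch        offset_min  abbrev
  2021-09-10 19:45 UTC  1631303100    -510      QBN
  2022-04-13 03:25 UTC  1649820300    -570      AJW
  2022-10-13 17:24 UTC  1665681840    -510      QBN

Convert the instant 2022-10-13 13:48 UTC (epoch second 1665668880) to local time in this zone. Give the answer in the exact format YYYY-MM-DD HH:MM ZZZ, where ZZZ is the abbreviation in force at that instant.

2022-10-13 04:18 AJW

Query: 2022-10-13 13:48 UTC
Rule 2/3 (AJW, -09:30): 2022-04-13 03:25 UTC ≤ query < 2022-10-13 17:24 UTC
13·60 + 48 - 570 = 258 min
258 = 0·1440 + 258; 258 = 4·60 + 18 → 04:18, same day
→ 2022-10-13 04:18 AJW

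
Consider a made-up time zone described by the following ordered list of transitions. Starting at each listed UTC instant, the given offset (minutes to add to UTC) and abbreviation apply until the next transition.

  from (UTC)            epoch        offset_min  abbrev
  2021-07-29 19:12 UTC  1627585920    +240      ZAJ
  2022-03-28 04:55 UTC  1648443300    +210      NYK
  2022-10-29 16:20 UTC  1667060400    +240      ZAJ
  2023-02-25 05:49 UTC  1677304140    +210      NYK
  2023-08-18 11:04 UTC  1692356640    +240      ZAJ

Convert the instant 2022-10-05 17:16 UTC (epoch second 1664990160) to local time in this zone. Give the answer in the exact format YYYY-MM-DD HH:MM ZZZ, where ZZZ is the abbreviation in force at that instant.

Query: 2022-10-05 17:16 UTC
Rule 2/5 (NYK, +03:30): 2022-03-28 04:55 UTC ≤ query < 2022-10-29 16:20 UTC
17·60 + 16 + 210 = 1246 min
1246 = 0·1440 + 1246; 1246 = 20·60 + 46 → 20:46, same day
→ 2022-10-05 20:46 NYK

2022-10-05 20:46 NYK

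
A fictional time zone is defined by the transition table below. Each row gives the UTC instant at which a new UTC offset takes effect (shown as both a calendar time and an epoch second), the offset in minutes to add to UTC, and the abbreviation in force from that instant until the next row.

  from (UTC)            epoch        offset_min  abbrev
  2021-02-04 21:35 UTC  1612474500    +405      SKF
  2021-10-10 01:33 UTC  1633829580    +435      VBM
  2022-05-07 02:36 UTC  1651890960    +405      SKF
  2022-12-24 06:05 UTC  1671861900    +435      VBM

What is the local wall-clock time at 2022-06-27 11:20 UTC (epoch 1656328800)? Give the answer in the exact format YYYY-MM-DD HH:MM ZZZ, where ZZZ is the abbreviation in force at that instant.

Query: 2022-06-27 11:20 UTC
Rule 3/4 (SKF, +06:45): 2022-05-07 02:36 UTC ≤ query < 2022-12-24 06:05 UTC
11·60 + 20 + 405 = 1085 min
1085 = 0·1440 + 1085; 1085 = 18·60 + 5 → 18:05, same day
→ 2022-06-27 18:05 SKF

2022-06-27 18:05 SKF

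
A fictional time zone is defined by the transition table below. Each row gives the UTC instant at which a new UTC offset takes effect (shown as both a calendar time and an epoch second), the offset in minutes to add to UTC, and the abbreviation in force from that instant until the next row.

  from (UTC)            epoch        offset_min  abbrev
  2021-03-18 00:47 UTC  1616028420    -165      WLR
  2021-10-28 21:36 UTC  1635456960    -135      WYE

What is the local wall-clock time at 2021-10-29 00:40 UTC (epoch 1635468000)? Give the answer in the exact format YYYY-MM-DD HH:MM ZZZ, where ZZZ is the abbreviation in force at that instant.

2021-10-28 22:25 WYE

Query: 2021-10-29 00:40 UTC
Rule 2/2 (WYE, -02:15): 2021-10-28 21:36 UTC ≤ query < +∞
0·60 + 40 - 135 = -95 min
-95 = -1·1440 + 1345; 1345 = 22·60 + 25 → 22:25, 2021-10-29 - 1 day = 2021-10-28
→ 2021-10-28 22:25 WYE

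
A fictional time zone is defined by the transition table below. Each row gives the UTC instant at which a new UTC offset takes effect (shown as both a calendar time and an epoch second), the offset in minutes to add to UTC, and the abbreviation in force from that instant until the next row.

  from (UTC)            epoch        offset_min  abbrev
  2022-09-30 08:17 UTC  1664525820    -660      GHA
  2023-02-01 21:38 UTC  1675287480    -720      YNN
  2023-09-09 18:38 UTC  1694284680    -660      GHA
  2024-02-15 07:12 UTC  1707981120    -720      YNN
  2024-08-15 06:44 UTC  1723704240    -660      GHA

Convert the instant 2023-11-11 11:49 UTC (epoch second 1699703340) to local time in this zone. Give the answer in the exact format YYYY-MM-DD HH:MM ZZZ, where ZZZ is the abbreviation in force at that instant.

2023-11-11 00:49 GHA

Query: 2023-11-11 11:49 UTC
Rule 3/5 (GHA, -11:00): 2023-09-09 18:38 UTC ≤ query < 2024-02-15 07:12 UTC
11·60 + 49 - 660 = 49 min
49 = 0·1440 + 49; 49 = 0·60 + 49 → 00:49, same day
→ 2023-11-11 00:49 GHA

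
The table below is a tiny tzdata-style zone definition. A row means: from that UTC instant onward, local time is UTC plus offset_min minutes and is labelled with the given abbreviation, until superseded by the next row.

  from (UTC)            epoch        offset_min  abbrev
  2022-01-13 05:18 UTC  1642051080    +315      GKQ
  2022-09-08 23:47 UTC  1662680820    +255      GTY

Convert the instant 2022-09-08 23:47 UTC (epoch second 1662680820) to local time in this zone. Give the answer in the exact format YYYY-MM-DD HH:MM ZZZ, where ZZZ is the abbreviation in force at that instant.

2022-09-09 04:02 GTY

Query: 2022-09-08 23:47 UTC
Rule 2/2 (GTY, +04:15): 2022-09-08 23:47 UTC ≤ query < +∞
23·60 + 47 + 255 = 1682 min
1682 = 1·1440 + 242; 242 = 4·60 + 2 → 04:02, 2022-09-08 + 1 day = 2022-09-09
→ 2022-09-09 04:02 GTY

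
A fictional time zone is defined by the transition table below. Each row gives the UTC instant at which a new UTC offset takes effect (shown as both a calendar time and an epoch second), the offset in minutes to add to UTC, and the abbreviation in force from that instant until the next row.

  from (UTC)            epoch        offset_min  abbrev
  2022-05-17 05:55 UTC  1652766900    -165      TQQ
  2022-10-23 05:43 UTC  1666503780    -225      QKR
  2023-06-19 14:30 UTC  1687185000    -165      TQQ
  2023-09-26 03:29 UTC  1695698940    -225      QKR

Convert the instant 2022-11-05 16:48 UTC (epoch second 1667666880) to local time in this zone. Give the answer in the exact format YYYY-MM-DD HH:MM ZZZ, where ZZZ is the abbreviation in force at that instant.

Query: 2022-11-05 16:48 UTC
Rule 2/4 (QKR, -03:45): 2022-10-23 05:43 UTC ≤ query < 2023-06-19 14:30 UTC
16·60 + 48 - 225 = 783 min
783 = 0·1440 + 783; 783 = 13·60 + 3 → 13:03, same day
→ 2022-11-05 13:03 QKR

2022-11-05 13:03 QKR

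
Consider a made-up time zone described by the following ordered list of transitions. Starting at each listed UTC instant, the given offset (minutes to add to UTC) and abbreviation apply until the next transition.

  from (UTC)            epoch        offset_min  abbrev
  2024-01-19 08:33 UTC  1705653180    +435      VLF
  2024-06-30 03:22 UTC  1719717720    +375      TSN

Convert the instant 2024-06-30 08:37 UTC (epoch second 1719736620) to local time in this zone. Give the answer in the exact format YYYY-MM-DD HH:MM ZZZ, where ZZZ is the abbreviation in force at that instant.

Query: 2024-06-30 08:37 UTC
Rule 2/2 (TSN, +06:15): 2024-06-30 03:22 UTC ≤ query < +∞
8·60 + 37 + 375 = 892 min
892 = 0·1440 + 892; 892 = 14·60 + 52 → 14:52, same day
→ 2024-06-30 14:52 TSN

2024-06-30 14:52 TSN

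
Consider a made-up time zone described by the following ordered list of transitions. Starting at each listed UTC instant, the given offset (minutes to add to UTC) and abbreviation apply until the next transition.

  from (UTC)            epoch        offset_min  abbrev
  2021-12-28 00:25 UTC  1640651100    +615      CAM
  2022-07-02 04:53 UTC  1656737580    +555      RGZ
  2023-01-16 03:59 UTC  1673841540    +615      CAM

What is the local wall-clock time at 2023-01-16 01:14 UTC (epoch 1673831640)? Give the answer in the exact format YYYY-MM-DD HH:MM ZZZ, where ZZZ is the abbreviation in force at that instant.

2023-01-16 10:29 RGZ

Query: 2023-01-16 01:14 UTC
Rule 2/3 (RGZ, +09:15): 2022-07-02 04:53 UTC ≤ query < 2023-01-16 03:59 UTC
1·60 + 14 + 555 = 629 min
629 = 0·1440 + 629; 629 = 10·60 + 29 → 10:29, same day
→ 2023-01-16 10:29 RGZ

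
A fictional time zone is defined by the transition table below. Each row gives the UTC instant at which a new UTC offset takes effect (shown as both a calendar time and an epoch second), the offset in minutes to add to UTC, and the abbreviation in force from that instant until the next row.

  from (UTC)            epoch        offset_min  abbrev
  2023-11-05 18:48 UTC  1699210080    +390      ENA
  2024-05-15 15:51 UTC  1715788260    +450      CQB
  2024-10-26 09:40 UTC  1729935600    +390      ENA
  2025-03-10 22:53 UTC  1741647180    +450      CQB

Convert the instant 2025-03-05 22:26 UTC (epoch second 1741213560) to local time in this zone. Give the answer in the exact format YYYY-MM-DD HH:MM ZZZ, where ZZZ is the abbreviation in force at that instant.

Query: 2025-03-05 22:26 UTC
Rule 3/4 (ENA, +06:30): 2024-10-26 09:40 UTC ≤ query < 2025-03-10 22:53 UTC
22·60 + 26 + 390 = 1736 min
1736 = 1·1440 + 296; 296 = 4·60 + 56 → 04:56, 2025-03-05 + 1 day = 2025-03-06
→ 2025-03-06 04:56 ENA

2025-03-06 04:56 ENA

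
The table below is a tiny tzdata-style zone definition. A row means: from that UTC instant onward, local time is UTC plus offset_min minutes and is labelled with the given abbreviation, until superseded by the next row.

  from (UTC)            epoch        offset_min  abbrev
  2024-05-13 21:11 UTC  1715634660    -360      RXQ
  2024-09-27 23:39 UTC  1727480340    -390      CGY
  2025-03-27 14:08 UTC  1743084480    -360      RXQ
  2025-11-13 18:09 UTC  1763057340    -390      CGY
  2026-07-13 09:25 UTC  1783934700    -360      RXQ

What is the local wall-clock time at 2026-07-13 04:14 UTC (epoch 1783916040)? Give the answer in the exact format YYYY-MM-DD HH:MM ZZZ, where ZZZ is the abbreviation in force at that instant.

Query: 2026-07-13 04:14 UTC
Rule 4/5 (CGY, -06:30): 2025-11-13 18:09 UTC ≤ query < 2026-07-13 09:25 UTC
4·60 + 14 - 390 = -136 min
-136 = -1·1440 + 1304; 1304 = 21·60 + 44 → 21:44, 2026-07-13 - 1 day = 2026-07-12
→ 2026-07-12 21:44 CGY

2026-07-12 21:44 CGY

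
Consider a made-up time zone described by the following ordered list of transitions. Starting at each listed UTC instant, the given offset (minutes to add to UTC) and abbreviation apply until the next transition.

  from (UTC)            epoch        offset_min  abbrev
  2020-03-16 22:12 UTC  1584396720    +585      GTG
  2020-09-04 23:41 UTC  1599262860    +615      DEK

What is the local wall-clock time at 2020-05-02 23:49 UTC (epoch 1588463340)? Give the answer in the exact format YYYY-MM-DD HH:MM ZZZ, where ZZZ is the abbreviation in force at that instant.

Query: 2020-05-02 23:49 UTC
Rule 1/2 (GTG, +09:45): 2020-03-16 22:12 UTC ≤ query < 2020-09-04 23:41 UTC
23·60 + 49 + 585 = 2014 min
2014 = 1·1440 + 574; 574 = 9·60 + 34 → 09:34, 2020-05-02 + 1 day = 2020-05-03
→ 2020-05-03 09:34 GTG

2020-05-03 09:34 GTG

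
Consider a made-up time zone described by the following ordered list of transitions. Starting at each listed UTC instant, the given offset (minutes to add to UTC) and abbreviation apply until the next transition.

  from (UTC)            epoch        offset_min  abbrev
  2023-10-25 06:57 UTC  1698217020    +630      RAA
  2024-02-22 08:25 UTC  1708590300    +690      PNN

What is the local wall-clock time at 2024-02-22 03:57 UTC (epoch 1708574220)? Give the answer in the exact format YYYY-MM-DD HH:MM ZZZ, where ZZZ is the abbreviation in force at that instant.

2024-02-22 14:27 RAA

Query: 2024-02-22 03:57 UTC
Rule 1/2 (RAA, +10:30): 2023-10-25 06:57 UTC ≤ query < 2024-02-22 08:25 UTC
3·60 + 57 + 630 = 867 min
867 = 0·1440 + 867; 867 = 14·60 + 27 → 14:27, same day
→ 2024-02-22 14:27 RAA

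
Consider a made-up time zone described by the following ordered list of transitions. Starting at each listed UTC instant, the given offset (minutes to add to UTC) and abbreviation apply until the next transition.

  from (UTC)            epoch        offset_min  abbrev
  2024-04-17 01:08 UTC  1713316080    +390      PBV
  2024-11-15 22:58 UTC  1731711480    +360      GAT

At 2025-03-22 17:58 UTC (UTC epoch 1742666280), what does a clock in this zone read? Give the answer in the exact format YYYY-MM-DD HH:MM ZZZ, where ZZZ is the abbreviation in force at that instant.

Query: 2025-03-22 17:58 UTC
Rule 2/2 (GAT, +06:00): 2024-11-15 22:58 UTC ≤ query < +∞
17·60 + 58 + 360 = 1438 min
1438 = 0·1440 + 1438; 1438 = 23·60 + 58 → 23:58, same day
→ 2025-03-22 23:58 GAT

2025-03-22 23:58 GAT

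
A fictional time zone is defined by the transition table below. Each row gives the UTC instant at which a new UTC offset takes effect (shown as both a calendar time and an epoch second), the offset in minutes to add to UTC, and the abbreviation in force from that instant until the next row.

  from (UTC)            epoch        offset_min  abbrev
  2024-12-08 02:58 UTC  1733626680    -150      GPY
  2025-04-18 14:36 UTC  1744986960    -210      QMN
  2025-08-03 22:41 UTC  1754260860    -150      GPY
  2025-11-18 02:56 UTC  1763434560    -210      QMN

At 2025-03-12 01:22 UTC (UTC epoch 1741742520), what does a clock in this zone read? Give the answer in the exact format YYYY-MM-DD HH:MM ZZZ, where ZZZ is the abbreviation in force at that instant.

Query: 2025-03-12 01:22 UTC
Rule 1/4 (GPY, -02:30): 2024-12-08 02:58 UTC ≤ query < 2025-04-18 14:36 UTC
1·60 + 22 - 150 = -68 min
-68 = -1·1440 + 1372; 1372 = 22·60 + 52 → 22:52, 2025-03-12 - 1 day = 2025-03-11
→ 2025-03-11 22:52 GPY

2025-03-11 22:52 GPY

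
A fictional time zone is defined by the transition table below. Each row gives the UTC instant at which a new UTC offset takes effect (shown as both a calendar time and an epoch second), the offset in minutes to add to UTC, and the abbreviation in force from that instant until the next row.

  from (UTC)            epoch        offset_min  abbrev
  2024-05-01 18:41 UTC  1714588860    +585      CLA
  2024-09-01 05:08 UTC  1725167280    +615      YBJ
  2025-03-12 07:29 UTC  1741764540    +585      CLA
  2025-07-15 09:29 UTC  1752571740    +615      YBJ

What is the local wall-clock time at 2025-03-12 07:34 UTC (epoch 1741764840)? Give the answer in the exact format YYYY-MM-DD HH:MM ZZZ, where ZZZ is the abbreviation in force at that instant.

Query: 2025-03-12 07:34 UTC
Rule 3/4 (CLA, +09:45): 2025-03-12 07:29 UTC ≤ query < 2025-07-15 09:29 UTC
7·60 + 34 + 585 = 1039 min
1039 = 0·1440 + 1039; 1039 = 17·60 + 19 → 17:19, same day
→ 2025-03-12 17:19 CLA

2025-03-12 17:19 CLA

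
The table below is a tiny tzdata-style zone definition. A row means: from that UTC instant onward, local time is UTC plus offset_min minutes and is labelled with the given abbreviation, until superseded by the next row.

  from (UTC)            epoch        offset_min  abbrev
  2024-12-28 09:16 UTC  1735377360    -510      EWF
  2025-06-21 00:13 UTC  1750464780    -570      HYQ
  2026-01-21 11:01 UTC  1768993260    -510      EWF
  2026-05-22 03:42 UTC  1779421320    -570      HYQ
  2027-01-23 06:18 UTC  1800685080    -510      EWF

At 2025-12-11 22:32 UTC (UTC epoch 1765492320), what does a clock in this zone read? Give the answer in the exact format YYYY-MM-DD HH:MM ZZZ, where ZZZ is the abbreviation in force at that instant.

2025-12-11 13:02 HYQ

Query: 2025-12-11 22:32 UTC
Rule 2/5 (HYQ, -09:30): 2025-06-21 00:13 UTC ≤ query < 2026-01-21 11:01 UTC
22·60 + 32 - 570 = 782 min
782 = 0·1440 + 782; 782 = 13·60 + 2 → 13:02, same day
→ 2025-12-11 13:02 HYQ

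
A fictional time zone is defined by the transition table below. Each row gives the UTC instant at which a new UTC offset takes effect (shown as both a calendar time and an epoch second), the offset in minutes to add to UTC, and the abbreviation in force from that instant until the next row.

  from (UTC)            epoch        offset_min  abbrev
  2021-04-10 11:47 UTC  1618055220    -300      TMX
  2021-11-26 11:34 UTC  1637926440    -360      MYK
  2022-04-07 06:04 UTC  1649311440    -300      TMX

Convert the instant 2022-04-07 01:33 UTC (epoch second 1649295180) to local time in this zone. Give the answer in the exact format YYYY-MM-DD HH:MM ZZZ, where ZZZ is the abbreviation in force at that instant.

Query: 2022-04-07 01:33 UTC
Rule 2/3 (MYK, -06:00): 2021-11-26 11:34 UTC ≤ query < 2022-04-07 06:04 UTC
1·60 + 33 - 360 = -267 min
-267 = -1·1440 + 1173; 1173 = 19·60 + 33 → 19:33, 2022-04-07 - 1 day = 2022-04-06
→ 2022-04-06 19:33 MYK

2022-04-06 19:33 MYK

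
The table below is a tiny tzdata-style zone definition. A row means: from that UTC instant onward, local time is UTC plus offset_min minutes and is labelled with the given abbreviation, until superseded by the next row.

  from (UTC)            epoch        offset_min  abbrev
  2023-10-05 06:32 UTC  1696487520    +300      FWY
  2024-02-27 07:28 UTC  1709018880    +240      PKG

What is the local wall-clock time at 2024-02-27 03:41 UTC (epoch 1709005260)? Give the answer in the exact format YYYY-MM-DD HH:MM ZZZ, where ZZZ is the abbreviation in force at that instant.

Query: 2024-02-27 03:41 UTC
Rule 1/2 (FWY, +05:00): 2023-10-05 06:32 UTC ≤ query < 2024-02-27 07:28 UTC
3·60 + 41 + 300 = 521 min
521 = 0·1440 + 521; 521 = 8·60 + 41 → 08:41, same day
→ 2024-02-27 08:41 FWY

2024-02-27 08:41 FWY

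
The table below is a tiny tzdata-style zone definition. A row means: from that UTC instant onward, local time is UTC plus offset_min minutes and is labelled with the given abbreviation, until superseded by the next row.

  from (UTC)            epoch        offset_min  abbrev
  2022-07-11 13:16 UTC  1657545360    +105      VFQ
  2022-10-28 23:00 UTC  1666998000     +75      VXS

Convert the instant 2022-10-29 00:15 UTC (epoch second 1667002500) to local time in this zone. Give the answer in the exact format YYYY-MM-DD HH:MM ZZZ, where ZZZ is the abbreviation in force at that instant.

2022-10-29 01:30 VXS

Query: 2022-10-29 00:15 UTC
Rule 2/2 (VXS, +01:15): 2022-10-28 23:00 UTC ≤ query < +∞
0·60 + 15 + 75 = 90 min
90 = 0·1440 + 90; 90 = 1·60 + 30 → 01:30, same day
→ 2022-10-29 01:30 VXS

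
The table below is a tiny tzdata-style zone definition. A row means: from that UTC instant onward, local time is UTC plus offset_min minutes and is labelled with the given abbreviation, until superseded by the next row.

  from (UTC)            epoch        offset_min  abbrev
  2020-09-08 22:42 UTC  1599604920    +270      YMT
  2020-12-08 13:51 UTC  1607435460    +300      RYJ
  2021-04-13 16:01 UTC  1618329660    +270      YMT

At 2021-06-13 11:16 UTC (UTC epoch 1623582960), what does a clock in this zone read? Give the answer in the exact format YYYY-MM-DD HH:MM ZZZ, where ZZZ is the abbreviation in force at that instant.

Query: 2021-06-13 11:16 UTC
Rule 3/3 (YMT, +04:30): 2021-04-13 16:01 UTC ≤ query < +∞
11·60 + 16 + 270 = 946 min
946 = 0·1440 + 946; 946 = 15·60 + 46 → 15:46, same day
→ 2021-06-13 15:46 YMT

2021-06-13 15:46 YMT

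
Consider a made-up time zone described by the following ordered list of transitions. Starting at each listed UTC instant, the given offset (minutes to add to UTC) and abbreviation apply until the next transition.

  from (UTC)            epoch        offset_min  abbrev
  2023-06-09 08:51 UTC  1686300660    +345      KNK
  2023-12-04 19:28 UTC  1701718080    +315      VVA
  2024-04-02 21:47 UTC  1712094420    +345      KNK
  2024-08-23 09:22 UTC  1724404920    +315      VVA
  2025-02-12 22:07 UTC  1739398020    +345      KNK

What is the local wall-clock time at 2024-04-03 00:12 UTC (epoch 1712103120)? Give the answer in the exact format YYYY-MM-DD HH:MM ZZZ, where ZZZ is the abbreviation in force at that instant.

2024-04-03 05:57 KNK

Query: 2024-04-03 00:12 UTC
Rule 3/5 (KNK, +05:45): 2024-04-02 21:47 UTC ≤ query < 2024-08-23 09:22 UTC
0·60 + 12 + 345 = 357 min
357 = 0·1440 + 357; 357 = 5·60 + 57 → 05:57, same day
→ 2024-04-03 05:57 KNK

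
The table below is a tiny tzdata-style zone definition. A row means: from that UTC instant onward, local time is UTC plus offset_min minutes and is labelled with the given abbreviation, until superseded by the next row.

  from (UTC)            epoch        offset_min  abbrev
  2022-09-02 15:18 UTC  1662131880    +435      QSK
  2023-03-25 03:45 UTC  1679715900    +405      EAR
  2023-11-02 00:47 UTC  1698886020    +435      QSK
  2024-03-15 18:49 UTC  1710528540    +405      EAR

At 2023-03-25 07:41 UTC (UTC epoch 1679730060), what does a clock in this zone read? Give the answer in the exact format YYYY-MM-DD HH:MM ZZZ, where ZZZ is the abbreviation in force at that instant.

2023-03-25 14:26 EAR

Query: 2023-03-25 07:41 UTC
Rule 2/4 (EAR, +06:45): 2023-03-25 03:45 UTC ≤ query < 2023-11-02 00:47 UTC
7·60 + 41 + 405 = 866 min
866 = 0·1440 + 866; 866 = 14·60 + 26 → 14:26, same day
→ 2023-03-25 14:26 EAR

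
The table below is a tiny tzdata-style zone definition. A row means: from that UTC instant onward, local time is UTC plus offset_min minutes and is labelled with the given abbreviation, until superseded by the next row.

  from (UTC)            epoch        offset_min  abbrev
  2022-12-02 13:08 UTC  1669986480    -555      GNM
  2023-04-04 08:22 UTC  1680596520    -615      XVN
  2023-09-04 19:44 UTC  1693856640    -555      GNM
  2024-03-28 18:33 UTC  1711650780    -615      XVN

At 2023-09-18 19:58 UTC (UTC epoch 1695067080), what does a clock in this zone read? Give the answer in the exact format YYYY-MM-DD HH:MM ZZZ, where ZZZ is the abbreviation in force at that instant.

Query: 2023-09-18 19:58 UTC
Rule 3/4 (GNM, -09:15): 2023-09-04 19:44 UTC ≤ query < 2024-03-28 18:33 UTC
19·60 + 58 - 555 = 643 min
643 = 0·1440 + 643; 643 = 10·60 + 43 → 10:43, same day
→ 2023-09-18 10:43 GNM

2023-09-18 10:43 GNM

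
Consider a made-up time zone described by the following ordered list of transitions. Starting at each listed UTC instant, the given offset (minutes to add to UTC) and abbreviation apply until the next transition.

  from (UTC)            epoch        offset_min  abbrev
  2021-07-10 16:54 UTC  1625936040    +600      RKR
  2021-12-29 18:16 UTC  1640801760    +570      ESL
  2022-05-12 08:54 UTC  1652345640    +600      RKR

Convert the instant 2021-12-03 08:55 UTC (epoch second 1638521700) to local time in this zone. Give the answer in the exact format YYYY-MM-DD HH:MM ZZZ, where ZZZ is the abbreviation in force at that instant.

2021-12-03 18:55 RKR

Query: 2021-12-03 08:55 UTC
Rule 1/3 (RKR, +10:00): 2021-07-10 16:54 UTC ≤ query < 2021-12-29 18:16 UTC
8·60 + 55 + 600 = 1135 min
1135 = 0·1440 + 1135; 1135 = 18·60 + 55 → 18:55, same day
→ 2021-12-03 18:55 RKR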